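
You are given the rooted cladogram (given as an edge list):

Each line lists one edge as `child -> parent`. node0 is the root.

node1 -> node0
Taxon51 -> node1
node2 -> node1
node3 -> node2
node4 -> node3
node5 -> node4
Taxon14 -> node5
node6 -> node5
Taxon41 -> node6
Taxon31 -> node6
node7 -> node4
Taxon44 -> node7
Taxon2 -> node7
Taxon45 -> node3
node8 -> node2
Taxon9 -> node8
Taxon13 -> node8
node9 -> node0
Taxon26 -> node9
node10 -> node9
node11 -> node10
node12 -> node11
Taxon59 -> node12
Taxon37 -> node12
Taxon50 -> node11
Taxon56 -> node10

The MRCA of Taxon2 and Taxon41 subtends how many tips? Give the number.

5

The MRCA of Taxon2 and Taxon41 is the node subtending ((Taxon14,(Taxon41,Taxon31)),(Taxon44,Taxon2)).
That clade contains 5 terminal taxa: Taxon14, Taxon2, Taxon31, Taxon41, Taxon44.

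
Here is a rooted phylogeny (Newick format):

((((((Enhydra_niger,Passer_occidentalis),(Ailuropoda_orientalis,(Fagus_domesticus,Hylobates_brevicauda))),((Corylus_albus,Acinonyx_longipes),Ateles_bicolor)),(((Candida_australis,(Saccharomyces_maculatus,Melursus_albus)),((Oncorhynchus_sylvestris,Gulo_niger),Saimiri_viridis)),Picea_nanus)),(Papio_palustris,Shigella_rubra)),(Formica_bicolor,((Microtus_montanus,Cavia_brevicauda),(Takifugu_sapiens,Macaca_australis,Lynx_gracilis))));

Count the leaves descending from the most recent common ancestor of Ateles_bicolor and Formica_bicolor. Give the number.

23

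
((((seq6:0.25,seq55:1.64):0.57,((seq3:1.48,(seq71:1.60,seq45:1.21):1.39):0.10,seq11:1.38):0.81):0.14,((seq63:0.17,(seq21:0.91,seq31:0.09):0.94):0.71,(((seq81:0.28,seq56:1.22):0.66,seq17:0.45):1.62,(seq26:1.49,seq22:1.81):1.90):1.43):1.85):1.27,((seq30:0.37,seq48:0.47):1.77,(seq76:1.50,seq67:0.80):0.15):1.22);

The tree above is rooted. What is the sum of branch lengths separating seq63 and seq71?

The path runs seq63 → … → MRCA → … → seq71; the MRCA is the node subtending (((seq6,seq55),((seq3,(seq71,seq45)),seq11)),((seq63,(seq21,seq31)),(((seq81,seq56),seq17),(seq26,seq22)))).
Branch lengths along that path: 0.17 + 0.71 + 1.85 + 0.14 + 0.81 + 0.10 + 1.39 + 1.60 = 6.77.

6.77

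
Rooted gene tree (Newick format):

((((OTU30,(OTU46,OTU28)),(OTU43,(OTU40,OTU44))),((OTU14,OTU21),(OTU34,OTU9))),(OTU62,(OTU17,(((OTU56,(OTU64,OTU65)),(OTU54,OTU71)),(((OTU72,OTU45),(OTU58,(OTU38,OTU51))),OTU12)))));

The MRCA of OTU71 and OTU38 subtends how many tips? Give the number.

11

The MRCA of OTU71 and OTU38 is the node subtending (((OTU56,(OTU64,OTU65)),(OTU54,OTU71)),(((OTU72,OTU45),(OTU58,(OTU38,OTU51))),OTU12)).
That clade contains 11 terminal taxa: OTU12, OTU38, OTU45, OTU51, OTU54, OTU56, OTU58, OTU64, OTU65, OTU71, OTU72.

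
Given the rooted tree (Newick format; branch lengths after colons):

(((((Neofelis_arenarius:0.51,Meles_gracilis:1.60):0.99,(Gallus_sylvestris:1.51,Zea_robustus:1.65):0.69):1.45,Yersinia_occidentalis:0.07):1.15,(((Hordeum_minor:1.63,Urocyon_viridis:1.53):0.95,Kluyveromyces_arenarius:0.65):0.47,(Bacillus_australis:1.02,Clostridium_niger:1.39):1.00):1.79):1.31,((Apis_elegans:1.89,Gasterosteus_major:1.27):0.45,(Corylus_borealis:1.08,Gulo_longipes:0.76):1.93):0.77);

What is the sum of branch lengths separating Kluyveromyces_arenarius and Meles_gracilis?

8.10

The path runs Kluyveromyces_arenarius → … → MRCA → … → Meles_gracilis; the MRCA is the node subtending ((((Neofelis_arenarius,Meles_gracilis),(Gallus_sylvestris,Zea_robustus)),Yersinia_occidentalis),(((Hordeum_minor,Urocyon_viridis),Kluyveromyces_arenarius),(Bacillus_australis,Clostridium_niger))).
Branch lengths along that path: 0.65 + 0.47 + 1.79 + 1.15 + 1.45 + 0.99 + 1.60 = 8.10.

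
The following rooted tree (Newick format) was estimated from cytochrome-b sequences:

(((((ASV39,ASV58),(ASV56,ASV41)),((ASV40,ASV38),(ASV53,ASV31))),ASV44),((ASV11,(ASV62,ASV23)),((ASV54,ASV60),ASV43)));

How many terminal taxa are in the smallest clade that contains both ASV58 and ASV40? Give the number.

The MRCA of ASV58 and ASV40 is the node subtending (((ASV39,ASV58),(ASV56,ASV41)),((ASV40,ASV38),(ASV53,ASV31))).
That clade contains 8 terminal taxa: ASV31, ASV38, ASV39, ASV40, ASV41, ASV53, ASV56, ASV58.

8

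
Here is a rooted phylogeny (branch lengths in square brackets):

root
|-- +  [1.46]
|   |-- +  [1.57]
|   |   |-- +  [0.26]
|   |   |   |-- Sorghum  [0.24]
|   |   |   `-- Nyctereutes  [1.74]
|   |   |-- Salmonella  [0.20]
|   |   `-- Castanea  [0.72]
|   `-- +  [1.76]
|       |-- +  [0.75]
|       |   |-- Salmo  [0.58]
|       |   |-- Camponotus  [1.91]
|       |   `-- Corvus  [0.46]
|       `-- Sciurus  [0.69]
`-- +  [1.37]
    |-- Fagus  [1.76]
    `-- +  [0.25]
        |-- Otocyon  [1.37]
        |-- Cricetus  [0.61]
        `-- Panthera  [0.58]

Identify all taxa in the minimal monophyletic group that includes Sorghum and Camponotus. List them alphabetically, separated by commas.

Tracing Sorghum: it sits inside (Sorghum,Nyctereutes).
Tracing Camponotus: it sits inside (Salmo,Camponotus,Corvus).
The smallest clade enclosing both is (((Sorghum,Nyctereutes),Salmonella,Castanea),((Salmo,Camponotus,Corvus),Sciurus)); the answer is its 8 terminal taxa in alphabetical order.

Camponotus, Castanea, Corvus, Nyctereutes, Salmo, Salmonella, Sciurus, Sorghum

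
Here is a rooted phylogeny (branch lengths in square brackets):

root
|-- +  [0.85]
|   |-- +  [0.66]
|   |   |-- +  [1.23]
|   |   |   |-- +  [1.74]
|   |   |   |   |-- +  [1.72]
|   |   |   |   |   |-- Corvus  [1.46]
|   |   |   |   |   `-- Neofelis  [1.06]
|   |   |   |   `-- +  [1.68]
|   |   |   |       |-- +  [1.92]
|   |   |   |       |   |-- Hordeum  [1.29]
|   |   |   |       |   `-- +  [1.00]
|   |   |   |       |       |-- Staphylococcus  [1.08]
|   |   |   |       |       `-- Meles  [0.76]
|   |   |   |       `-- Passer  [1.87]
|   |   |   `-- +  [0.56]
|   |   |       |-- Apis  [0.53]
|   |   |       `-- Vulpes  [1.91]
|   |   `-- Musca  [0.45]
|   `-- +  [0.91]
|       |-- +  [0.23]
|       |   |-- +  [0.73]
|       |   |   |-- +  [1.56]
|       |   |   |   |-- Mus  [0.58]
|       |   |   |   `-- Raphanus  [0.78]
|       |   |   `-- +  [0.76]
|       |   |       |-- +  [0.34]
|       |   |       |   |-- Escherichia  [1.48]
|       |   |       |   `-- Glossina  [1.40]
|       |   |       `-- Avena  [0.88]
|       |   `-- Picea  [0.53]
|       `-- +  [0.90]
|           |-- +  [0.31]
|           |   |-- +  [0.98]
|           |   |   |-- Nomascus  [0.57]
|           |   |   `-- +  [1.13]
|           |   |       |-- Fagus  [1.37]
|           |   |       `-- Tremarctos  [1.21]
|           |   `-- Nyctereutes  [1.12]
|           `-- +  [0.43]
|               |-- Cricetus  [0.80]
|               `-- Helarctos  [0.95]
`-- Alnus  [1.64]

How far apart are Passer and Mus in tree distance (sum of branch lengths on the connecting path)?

The path runs Passer → … → MRCA → … → Mus; the MRCA is the node subtending (((((Corvus,Neofelis),((Hordeum,(Staphylococcus,Meles)),Passer)),(Apis,Vulpes)),Musca),((((Mus,Raphanus),((Escherichia,Glossina),Avena)),Picea),(((Nomascus,(Fagus,Tremarctos)),Nyctereutes),(Cricetus,Helarctos)))).
Branch lengths along that path: 1.87 + 1.68 + 1.74 + 1.23 + 0.66 + 0.91 + 0.23 + 0.73 + 1.56 + 0.58 = 11.19.

11.19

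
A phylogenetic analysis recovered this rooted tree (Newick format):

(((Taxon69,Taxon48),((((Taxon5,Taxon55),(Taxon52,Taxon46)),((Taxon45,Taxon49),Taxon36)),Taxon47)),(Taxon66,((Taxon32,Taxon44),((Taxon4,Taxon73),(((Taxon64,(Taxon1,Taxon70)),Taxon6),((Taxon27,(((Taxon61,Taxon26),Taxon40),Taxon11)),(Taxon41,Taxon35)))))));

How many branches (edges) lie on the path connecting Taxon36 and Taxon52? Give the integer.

5

The MRCA of Taxon36 and Taxon52 is the node subtending (((Taxon5,Taxon55),(Taxon52,Taxon46)),((Taxon45,Taxon49),Taxon36)).
From Taxon36 up to that node: 2 branches. From Taxon52 up to the same node: 3 branches. Total: 2 + 3 = 5.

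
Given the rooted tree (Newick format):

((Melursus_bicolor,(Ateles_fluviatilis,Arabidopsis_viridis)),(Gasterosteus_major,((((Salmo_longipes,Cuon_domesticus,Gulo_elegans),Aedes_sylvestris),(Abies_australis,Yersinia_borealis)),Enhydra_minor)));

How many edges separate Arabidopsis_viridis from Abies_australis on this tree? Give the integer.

8

The MRCA of Arabidopsis_viridis and Abies_australis is the root of the tree.
From Arabidopsis_viridis up to that node: 3 branches. From Abies_australis up to the same node: 5 branches. Total: 3 + 5 = 8.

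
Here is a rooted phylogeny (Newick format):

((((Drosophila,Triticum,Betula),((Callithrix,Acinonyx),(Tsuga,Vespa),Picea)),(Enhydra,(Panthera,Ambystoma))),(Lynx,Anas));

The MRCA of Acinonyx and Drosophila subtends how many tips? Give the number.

8

The MRCA of Acinonyx and Drosophila is the node subtending ((Drosophila,Triticum,Betula),((Callithrix,Acinonyx),(Tsuga,Vespa),Picea)).
That clade contains 8 terminal taxa: Acinonyx, Betula, Callithrix, Drosophila, Picea, Triticum, Tsuga, Vespa.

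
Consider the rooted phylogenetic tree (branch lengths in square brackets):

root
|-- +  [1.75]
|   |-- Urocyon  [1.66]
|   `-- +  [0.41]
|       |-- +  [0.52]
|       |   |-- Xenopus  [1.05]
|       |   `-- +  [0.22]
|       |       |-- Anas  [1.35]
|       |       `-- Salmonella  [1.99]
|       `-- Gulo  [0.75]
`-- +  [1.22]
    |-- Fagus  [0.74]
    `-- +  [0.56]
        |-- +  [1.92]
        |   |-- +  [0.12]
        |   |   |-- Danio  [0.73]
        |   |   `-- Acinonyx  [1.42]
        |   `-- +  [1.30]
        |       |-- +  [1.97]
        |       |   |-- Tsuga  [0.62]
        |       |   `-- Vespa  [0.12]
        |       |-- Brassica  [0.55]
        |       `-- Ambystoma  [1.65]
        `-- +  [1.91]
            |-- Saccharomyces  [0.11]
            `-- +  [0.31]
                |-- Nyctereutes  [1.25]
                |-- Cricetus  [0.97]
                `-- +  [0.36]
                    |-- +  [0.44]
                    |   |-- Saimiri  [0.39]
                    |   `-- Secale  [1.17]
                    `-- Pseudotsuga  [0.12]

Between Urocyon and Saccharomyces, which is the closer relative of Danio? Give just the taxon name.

The MRCA of Danio and Saccharomyces subtends (((Danio,Acinonyx),((Tsuga,Vespa),Brassica,Ambystoma)),(Saccharomyces,(Nyctereutes,Cricetus,((Saimiri,Secale),Pseudotsuga)))) (12 taxa).
The MRCA of Danio and Urocyon is the root, subtending the entire tree (18 taxa).
The first is nested inside the second, so Danio shares a more recent common ancestor with Saccharomyces.

Saccharomyces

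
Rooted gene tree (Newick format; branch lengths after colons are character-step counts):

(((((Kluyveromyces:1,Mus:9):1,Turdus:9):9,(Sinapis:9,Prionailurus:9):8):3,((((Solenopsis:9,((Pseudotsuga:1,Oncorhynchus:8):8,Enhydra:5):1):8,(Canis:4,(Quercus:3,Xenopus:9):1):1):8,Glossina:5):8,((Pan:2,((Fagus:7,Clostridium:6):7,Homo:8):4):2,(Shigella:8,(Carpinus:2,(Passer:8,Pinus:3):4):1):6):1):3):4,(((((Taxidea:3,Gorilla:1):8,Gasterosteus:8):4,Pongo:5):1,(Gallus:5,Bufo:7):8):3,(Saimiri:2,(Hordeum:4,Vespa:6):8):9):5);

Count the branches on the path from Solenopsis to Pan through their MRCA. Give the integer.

7

The MRCA of Solenopsis and Pan is the node subtending ((((Solenopsis,((Pseudotsuga,Oncorhynchus),Enhydra)),(Canis,(Quercus,Xenopus))),Glossina),((Pan,((Fagus,Clostridium),Homo)),(Shigella,(Carpinus,(Passer,Pinus))))).
From Solenopsis up to that node: 4 branches. From Pan up to the same node: 3 branches. Total: 4 + 3 = 7.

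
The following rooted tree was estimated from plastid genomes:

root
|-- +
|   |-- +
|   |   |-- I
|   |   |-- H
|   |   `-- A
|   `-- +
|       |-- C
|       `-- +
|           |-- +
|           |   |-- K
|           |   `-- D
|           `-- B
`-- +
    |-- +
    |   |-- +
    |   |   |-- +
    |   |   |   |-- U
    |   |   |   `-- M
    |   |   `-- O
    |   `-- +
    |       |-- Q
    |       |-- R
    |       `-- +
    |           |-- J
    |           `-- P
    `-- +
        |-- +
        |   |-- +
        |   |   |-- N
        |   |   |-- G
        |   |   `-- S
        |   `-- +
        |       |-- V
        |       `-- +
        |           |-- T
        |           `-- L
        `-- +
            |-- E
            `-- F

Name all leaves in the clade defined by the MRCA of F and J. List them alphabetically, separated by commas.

Tracing F: it sits inside (E,F).
Tracing J: it sits inside (J,P).
The smallest clade enclosing both is ((((U,M),O),(Q,R,(J,P))),(((N,G,S),(V,(T,L))),(E,F))); the answer is its 15 terminal taxa in alphabetical order.

E, F, G, J, L, M, N, O, P, Q, R, S, T, U, V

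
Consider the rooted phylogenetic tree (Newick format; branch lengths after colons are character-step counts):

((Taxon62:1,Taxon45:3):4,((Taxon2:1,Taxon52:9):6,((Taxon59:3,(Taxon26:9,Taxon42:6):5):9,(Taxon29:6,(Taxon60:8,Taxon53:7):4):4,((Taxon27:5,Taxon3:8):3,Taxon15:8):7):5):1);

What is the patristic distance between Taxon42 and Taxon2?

32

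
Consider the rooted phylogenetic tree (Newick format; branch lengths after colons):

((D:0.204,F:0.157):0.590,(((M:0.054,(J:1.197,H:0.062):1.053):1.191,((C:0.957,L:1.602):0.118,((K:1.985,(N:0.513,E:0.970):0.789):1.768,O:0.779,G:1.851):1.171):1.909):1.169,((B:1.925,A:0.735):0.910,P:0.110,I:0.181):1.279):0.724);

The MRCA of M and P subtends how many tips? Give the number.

14

The MRCA of M and P is the node subtending (((M,(J,H)),((C,L),((K,(N,E)),O,G))),((B,A),P,I)).
That clade contains 14 terminal taxa: A, B, C, E, G, H, I, J, K, L, M, N, O, P.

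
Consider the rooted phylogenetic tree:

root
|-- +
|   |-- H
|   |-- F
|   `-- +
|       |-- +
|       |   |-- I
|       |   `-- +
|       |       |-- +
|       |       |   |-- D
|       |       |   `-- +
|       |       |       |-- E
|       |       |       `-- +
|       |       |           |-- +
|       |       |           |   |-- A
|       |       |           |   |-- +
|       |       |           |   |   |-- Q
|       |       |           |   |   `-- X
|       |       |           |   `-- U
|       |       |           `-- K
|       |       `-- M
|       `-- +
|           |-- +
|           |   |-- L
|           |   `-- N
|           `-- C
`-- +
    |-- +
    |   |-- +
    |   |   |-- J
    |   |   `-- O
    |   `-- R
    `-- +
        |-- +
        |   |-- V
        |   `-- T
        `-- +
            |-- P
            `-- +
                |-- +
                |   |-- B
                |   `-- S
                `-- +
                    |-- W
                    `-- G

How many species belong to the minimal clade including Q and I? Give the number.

9

The MRCA of Q and I is the node subtending (I,((D,(E,((A,(Q,X),U),K))),M)).
That clade contains 9 terminal taxa: A, D, E, I, K, M, Q, U, X.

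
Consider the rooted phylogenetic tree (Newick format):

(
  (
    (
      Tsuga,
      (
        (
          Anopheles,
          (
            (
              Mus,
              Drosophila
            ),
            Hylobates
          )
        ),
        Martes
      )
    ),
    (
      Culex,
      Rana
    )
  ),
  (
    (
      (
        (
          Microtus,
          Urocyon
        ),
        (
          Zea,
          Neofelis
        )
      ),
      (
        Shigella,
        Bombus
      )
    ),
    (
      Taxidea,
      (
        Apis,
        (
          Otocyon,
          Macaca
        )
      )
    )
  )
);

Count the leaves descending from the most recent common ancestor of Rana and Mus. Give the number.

8

The MRCA of Rana and Mus is the node subtending ((Tsuga,((Anopheles,((Mus,Drosophila),Hylobates)),Martes)),(Culex,Rana)).
That clade contains 8 terminal taxa: Anopheles, Culex, Drosophila, Hylobates, Martes, Mus, Rana, Tsuga.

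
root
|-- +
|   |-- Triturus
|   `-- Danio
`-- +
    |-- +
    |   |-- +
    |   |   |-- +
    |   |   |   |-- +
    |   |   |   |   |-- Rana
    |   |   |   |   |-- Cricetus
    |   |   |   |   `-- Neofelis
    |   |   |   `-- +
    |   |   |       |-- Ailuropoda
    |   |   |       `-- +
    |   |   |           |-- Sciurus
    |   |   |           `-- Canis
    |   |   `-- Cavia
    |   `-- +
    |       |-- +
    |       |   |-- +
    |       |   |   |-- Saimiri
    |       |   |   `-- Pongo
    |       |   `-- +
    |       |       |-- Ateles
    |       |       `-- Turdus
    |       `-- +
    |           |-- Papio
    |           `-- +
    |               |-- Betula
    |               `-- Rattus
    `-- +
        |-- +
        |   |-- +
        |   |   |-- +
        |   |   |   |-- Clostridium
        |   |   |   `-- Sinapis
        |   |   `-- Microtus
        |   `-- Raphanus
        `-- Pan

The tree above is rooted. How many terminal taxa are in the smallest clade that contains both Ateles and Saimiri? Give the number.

4

The MRCA of Ateles and Saimiri is the node subtending ((Saimiri,Pongo),(Ateles,Turdus)).
That clade contains 4 terminal taxa: Ateles, Pongo, Saimiri, Turdus.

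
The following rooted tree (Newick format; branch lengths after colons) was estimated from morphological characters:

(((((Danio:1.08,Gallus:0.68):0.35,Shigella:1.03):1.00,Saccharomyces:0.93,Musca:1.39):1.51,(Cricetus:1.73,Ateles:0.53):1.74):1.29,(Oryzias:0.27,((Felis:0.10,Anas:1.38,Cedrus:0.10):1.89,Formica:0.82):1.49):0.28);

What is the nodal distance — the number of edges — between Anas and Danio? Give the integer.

9

The MRCA of Anas and Danio is the root of the tree.
From Anas up to that node: 4 branches. From Danio up to the same node: 5 branches. Total: 4 + 5 = 9.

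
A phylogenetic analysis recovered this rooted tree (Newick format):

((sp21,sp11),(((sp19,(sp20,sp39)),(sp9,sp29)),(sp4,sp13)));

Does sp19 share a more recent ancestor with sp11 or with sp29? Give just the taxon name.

The MRCA of sp19 and sp29 subtends ((sp19,(sp20,sp39)),(sp9,sp29)) (5 taxa).
The MRCA of sp19 and sp11 is the root, subtending the entire tree (9 taxa).
The first is nested inside the second, so sp19 shares a more recent common ancestor with sp29.

sp29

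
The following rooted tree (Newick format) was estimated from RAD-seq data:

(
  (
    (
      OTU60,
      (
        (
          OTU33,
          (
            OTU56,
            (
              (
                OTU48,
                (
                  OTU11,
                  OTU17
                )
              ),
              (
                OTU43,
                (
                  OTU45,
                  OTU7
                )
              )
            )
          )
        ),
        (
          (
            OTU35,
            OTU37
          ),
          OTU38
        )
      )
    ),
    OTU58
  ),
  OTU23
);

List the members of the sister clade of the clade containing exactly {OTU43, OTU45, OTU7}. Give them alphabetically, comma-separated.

The clade containing exactly {OTU43, OTU45, OTU7} attaches to the tree at the node subtending ((OTU48,(OTU11,OTU17)),(OTU43,(OTU45,OTU7))).
The other lineage descending from that same node — the sister group — is (OTU48,(OTU11,OTU17)); its 3 tips in alphabetical order are the answer.

OTU11, OTU17, OTU48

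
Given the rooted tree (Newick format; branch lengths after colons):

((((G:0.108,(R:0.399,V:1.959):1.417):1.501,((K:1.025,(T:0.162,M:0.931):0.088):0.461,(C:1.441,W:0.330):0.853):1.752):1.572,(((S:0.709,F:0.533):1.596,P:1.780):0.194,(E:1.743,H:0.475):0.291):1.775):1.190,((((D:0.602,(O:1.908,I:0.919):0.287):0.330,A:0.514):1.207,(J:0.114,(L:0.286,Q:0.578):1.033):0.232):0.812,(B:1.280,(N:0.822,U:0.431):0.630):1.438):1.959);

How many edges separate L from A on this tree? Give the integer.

5

The MRCA of L and A is the node subtending (((D,(O,I)),A),(J,(L,Q))).
From L up to that node: 3 branches. From A up to the same node: 2 branches. Total: 3 + 2 = 5.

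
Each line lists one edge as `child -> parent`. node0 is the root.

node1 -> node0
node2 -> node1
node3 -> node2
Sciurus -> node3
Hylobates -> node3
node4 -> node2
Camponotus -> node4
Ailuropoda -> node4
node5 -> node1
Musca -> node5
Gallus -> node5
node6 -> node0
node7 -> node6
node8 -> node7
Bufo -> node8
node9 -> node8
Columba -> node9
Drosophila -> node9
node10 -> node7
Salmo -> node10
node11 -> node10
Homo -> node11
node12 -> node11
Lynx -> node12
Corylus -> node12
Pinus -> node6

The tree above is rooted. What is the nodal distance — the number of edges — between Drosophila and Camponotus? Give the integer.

9

The MRCA of Drosophila and Camponotus is the root of the tree.
From Drosophila up to that node: 5 branches. From Camponotus up to the same node: 4 branches. Total: 5 + 4 = 9.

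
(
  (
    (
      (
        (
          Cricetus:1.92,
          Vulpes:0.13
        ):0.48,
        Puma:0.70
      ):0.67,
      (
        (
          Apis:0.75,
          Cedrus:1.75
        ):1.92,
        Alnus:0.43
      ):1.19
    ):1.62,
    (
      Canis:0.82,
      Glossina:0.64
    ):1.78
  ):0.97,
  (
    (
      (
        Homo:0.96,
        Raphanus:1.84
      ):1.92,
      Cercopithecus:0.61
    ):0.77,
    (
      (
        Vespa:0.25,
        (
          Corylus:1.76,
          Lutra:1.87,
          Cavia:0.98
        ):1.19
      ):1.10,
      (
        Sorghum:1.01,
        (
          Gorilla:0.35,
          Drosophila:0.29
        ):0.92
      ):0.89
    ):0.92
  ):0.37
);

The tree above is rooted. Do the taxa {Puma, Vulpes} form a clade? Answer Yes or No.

No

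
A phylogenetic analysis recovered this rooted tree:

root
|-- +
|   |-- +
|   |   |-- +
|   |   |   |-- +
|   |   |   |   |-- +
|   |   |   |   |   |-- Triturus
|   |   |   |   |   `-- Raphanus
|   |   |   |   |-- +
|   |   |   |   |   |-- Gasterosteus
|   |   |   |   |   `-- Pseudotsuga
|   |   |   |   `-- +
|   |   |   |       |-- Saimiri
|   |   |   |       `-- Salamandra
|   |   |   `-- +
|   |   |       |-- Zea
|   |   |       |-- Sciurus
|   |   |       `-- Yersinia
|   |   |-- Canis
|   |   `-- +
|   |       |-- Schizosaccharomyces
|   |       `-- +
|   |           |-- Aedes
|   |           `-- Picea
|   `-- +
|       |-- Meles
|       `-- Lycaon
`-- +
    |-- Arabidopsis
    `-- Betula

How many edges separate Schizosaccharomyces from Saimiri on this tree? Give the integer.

6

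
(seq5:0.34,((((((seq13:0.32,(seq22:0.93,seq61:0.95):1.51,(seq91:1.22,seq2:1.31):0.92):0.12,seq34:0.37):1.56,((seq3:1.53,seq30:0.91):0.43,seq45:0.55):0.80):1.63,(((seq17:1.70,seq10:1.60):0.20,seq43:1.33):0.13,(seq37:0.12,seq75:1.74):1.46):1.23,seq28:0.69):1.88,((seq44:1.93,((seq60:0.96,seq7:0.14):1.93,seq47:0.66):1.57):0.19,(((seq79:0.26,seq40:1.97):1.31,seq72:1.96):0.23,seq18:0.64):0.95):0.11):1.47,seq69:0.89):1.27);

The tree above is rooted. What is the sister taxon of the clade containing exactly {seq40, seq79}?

seq72

The clade containing exactly {seq40, seq79} attaches to the tree at the node subtending ((seq79,seq40),seq72).
The other lineage descending from that same node — the sister group — is the single tip seq72.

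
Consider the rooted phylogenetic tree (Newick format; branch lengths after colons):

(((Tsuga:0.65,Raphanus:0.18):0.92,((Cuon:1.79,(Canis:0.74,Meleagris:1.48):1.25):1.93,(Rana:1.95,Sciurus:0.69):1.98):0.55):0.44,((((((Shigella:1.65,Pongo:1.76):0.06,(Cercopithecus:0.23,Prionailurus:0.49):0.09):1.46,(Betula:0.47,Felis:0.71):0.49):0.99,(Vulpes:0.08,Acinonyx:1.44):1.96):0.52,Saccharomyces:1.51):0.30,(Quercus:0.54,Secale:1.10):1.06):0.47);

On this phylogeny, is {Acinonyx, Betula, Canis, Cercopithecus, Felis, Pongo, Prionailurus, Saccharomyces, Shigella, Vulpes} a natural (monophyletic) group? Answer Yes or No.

No

The MRCA of the listed taxa is the root, so the smallest clade containing them is the whole tree.
That clade also contains Cuon, Meleagris, Quercus, Rana, Raphanus, Sciurus, Secale, Tsuga, which are not in the proposed group, so the group is not monophyletic.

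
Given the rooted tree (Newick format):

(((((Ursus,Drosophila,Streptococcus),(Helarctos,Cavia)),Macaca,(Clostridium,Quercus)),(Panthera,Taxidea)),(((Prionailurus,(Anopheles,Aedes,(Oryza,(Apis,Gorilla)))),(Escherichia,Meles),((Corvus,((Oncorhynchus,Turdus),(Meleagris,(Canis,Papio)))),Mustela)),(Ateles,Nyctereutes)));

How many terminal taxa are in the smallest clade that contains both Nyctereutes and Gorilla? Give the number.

17

The MRCA of Nyctereutes and Gorilla is the node subtending (((Prionailurus,(Anopheles,Aedes,(Oryza,(Apis,Gorilla)))),(Escherichia,Meles),((Corvus,((Oncorhynchus,Turdus),(Meleagris,(Canis,Papio)))),Mustela)),(Ateles,Nyctereutes)).
That clade contains 17 terminal taxa: Aedes, Anopheles, Apis, Ateles, Canis, Corvus, Escherichia, Gorilla, Meleagris, Meles, Mustela, Nyctereutes, Oncorhynchus, Oryza, Papio, Prionailurus, Turdus.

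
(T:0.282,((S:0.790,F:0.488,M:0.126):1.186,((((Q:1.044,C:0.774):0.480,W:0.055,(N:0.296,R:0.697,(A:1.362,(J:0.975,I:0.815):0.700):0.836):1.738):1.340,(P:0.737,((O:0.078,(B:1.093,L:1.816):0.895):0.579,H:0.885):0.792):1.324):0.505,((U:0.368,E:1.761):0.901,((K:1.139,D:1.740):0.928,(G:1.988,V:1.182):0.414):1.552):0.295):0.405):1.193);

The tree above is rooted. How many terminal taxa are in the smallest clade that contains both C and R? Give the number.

The MRCA of C and R is the node subtending ((Q,C),W,(N,R,(A,(J,I)))).
That clade contains 8 terminal taxa: A, C, I, J, N, Q, R, W.

8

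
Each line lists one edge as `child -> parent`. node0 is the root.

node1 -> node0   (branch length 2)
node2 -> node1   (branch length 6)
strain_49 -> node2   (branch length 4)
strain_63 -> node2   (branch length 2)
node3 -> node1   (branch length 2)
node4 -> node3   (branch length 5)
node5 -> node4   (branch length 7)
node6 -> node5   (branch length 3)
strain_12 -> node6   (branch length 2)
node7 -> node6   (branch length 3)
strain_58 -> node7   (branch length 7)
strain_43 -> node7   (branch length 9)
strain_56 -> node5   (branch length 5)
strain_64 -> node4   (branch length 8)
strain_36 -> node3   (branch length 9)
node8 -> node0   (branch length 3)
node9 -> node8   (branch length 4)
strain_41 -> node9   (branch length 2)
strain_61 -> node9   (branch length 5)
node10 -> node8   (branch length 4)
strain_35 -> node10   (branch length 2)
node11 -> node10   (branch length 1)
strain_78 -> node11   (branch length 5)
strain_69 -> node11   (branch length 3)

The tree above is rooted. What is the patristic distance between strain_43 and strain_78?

The path runs strain_43 → … → MRCA → … → strain_78; the MRCA is the root of the tree.
Branch lengths along that path: 9 + 3 + 3 + 7 + 5 + 2 + 2 + 3 + 4 + 1 + 5 = 44.

44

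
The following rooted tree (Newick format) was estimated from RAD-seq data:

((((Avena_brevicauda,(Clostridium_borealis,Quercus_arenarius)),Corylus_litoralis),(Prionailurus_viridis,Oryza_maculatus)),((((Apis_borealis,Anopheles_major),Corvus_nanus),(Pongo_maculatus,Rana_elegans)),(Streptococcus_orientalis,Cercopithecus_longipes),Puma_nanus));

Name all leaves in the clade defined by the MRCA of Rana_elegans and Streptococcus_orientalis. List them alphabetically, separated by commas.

Anopheles_major, Apis_borealis, Cercopithecus_longipes, Corvus_nanus, Pongo_maculatus, Puma_nanus, Rana_elegans, Streptococcus_orientalis

Tracing Rana_elegans: it sits inside (Pongo_maculatus,Rana_elegans).
Tracing Streptococcus_orientalis: it sits inside (Streptococcus_orientalis,Cercopithecus_longipes).
The smallest clade enclosing both is ((((Apis_borealis,Anopheles_major),Corvus_nanus),(Pongo_maculatus,Rana_elegans)),(Streptococcus_orientalis,Cercopithecus_longipes),Puma_nanus); the answer is its 8 terminal taxa in alphabetical order.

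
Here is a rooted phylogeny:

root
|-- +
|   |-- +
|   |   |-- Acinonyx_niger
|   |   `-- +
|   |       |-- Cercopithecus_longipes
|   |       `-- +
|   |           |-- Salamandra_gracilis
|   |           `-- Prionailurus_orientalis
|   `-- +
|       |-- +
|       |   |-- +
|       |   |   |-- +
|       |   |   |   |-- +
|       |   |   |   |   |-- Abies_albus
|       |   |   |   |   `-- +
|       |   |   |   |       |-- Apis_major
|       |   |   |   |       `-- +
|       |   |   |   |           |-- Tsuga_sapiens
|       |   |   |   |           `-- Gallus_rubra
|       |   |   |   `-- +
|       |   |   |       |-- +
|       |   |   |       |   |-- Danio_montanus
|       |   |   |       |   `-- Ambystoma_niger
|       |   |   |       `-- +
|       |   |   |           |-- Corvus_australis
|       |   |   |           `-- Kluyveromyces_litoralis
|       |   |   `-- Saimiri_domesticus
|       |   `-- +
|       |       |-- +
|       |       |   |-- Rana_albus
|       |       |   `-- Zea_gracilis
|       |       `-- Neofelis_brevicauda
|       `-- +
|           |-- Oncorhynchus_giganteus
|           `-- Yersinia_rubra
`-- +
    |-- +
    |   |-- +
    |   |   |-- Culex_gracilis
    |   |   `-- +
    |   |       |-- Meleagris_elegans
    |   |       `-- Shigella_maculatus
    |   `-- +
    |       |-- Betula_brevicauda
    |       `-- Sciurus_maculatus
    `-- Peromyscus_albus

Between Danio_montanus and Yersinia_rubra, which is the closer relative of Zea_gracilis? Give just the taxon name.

Danio_montanus

The MRCA of Zea_gracilis and Danio_montanus subtends ((((Abies_albus,(Apis_major,(Tsuga_sapiens,Gallus_rubra))),((Danio_montanus,Ambystoma_niger),(Corvus_australis,Kluyveromyces_litoralis))),Saimiri_domesticus),((Rana_albus,Zea_gracilis),Neofelis_brevicauda)) (12 taxa).
The MRCA of Zea_gracilis and Yersinia_rubra subtends (((((Abies_albus,(Apis_major,(Tsuga_sapiens,Gallus_rubra))),((Danio_montanus,Ambystoma_niger),(Corvus_australis,Kluyveromyces_litoralis))),Saimiri_domesticus),((Rana_albus,Zea_gracilis),Neofelis_brevicauda)),(Oncorhynchus_giganteus,Yersinia_rubra)) (14 taxa).
The first is nested inside the second, so Zea_gracilis shares a more recent common ancestor with Danio_montanus.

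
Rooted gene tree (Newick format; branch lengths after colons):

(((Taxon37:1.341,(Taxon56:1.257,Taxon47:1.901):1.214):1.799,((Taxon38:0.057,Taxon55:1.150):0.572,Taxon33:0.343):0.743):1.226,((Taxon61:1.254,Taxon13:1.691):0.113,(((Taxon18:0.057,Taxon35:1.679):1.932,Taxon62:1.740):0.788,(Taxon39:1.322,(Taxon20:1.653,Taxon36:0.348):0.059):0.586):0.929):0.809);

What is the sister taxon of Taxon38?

Taxon38 attaches to the tree at the node subtending (Taxon38,Taxon55).
The other lineage descending from that same node — the sister group — is the single tip Taxon55.

Taxon55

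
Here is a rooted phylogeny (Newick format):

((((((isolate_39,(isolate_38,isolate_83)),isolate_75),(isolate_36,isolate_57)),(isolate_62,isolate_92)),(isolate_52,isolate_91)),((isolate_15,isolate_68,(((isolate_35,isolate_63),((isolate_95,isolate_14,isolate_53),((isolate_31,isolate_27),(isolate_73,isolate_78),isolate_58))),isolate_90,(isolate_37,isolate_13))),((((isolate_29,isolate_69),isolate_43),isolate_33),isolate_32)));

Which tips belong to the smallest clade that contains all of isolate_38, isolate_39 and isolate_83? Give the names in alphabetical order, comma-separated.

Tracing isolate_38: it sits inside (isolate_38,isolate_83).
Tracing isolate_39: it sits inside (isolate_39,(isolate_38,isolate_83)).
Tracing isolate_83: it sits inside (isolate_38,isolate_83).
The smallest clade enclosing all 3 is (isolate_39,(isolate_38,isolate_83)); the answer is its 3 terminal taxa in alphabetical order.

isolate_38, isolate_39, isolate_83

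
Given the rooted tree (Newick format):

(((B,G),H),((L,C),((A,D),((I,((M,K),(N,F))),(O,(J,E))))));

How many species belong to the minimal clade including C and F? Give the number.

The MRCA of C and F is the node subtending ((L,C),((A,D),((I,((M,K),(N,F))),(O,(J,E))))).
That clade contains 12 terminal taxa: A, C, D, E, F, I, J, K, L, M, N, O.

12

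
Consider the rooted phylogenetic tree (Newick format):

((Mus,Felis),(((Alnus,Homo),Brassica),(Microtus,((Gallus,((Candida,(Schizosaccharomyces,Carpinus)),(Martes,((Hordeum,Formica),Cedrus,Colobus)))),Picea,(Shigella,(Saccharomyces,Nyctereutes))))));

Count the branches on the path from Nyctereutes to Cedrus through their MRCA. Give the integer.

The MRCA of Nyctereutes and Cedrus is the node subtending ((Gallus,((Candida,(Schizosaccharomyces,Carpinus)),(Martes,((Hordeum,Formica),Cedrus,Colobus)))),Picea,(Shigella,(Saccharomyces,Nyctereutes))).
From Nyctereutes up to that node: 3 branches. From Cedrus up to the same node: 5 branches. Total: 3 + 5 = 8.

8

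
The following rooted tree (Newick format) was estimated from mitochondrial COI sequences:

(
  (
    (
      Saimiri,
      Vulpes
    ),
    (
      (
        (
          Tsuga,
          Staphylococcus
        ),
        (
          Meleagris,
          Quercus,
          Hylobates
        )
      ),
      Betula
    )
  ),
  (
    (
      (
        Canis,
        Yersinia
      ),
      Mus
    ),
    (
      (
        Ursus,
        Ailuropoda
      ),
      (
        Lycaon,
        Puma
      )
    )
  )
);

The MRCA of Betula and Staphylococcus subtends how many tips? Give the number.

The MRCA of Betula and Staphylococcus is the node subtending (((Tsuga,Staphylococcus),(Meleagris,Quercus,Hylobates)),Betula).
That clade contains 6 terminal taxa: Betula, Hylobates, Meleagris, Quercus, Staphylococcus, Tsuga.

6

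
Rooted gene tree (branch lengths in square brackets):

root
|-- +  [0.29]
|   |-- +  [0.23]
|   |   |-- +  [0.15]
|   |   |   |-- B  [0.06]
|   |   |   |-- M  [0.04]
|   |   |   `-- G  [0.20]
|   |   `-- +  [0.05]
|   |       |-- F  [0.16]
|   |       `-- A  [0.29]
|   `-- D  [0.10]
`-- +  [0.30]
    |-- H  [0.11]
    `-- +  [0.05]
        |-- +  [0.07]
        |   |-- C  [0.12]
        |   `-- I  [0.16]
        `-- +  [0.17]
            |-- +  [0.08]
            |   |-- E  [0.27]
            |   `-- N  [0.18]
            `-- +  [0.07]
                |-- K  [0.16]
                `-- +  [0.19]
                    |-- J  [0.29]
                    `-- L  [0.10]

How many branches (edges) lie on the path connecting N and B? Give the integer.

9

The MRCA of N and B is the root of the tree.
From N up to that node: 5 branches. From B up to the same node: 4 branches. Total: 5 + 4 = 9.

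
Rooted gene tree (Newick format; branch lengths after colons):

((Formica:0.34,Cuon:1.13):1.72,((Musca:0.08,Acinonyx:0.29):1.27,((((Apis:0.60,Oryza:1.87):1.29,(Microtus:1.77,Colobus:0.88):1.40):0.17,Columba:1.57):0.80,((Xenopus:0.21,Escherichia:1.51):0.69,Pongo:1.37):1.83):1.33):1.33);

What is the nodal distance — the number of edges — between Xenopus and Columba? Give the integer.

5

The MRCA of Xenopus and Columba is the node subtending ((((Apis,Oryza),(Microtus,Colobus)),Columba),((Xenopus,Escherichia),Pongo)).
From Xenopus up to that node: 3 branches. From Columba up to the same node: 2 branches. Total: 3 + 2 = 5.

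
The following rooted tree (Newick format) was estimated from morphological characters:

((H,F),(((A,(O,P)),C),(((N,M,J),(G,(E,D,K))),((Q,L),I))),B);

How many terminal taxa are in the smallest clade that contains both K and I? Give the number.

The MRCA of K and I is the node subtending (((N,M,J),(G,(E,D,K))),((Q,L),I)).
That clade contains 10 terminal taxa: D, E, G, I, J, K, L, M, N, Q.

10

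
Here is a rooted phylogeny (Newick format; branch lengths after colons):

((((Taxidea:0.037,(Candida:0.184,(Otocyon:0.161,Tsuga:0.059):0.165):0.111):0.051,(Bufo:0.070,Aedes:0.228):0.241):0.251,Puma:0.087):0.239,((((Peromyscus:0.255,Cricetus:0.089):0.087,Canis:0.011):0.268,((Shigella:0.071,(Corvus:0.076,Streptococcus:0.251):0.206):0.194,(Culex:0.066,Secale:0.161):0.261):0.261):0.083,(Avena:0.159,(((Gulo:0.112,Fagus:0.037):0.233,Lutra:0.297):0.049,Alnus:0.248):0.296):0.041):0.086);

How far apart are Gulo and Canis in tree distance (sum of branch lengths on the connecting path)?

1.093

The path runs Gulo → … → MRCA → … → Canis; the MRCA is the node subtending ((((Peromyscus,Cricetus),Canis),((Shigella,(Corvus,Streptococcus)),(Culex,Secale))),(Avena,(((Gulo,Fagus),Lutra),Alnus))).
Branch lengths along that path: 0.112 + 0.233 + 0.049 + 0.296 + 0.041 + 0.083 + 0.268 + 0.011 = 1.093.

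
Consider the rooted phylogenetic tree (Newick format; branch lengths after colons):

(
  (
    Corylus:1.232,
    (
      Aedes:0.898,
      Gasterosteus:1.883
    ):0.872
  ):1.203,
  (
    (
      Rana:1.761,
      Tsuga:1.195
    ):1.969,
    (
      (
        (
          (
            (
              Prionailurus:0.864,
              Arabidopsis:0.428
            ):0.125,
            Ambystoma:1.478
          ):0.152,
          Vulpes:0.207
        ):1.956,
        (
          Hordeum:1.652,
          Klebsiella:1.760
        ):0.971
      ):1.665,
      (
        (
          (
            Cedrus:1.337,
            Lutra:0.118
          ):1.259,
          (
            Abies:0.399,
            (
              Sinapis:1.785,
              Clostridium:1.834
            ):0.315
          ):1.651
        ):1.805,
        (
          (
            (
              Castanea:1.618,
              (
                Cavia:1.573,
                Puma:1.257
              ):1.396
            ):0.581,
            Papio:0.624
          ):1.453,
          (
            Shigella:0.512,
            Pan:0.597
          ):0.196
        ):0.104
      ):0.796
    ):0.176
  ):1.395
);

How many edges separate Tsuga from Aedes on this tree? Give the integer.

6

The MRCA of Tsuga and Aedes is the root of the tree.
From Tsuga up to that node: 3 branches. From Aedes up to the same node: 3 branches. Total: 3 + 3 = 6.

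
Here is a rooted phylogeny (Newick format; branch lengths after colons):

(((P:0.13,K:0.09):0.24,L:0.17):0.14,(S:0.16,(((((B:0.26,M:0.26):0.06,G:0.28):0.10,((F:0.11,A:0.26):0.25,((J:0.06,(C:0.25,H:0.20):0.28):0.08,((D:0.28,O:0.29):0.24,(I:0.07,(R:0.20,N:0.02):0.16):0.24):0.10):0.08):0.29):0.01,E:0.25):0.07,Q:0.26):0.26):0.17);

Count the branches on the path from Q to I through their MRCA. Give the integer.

8

The MRCA of Q and I is the node subtending (((((B,M),G),((F,A),((J,(C,H)),((D,O),(I,(R,N)))))),E),Q).
From Q up to that node: 1 branch. From I up to the same node: 7 branches. Total: 1 + 7 = 8.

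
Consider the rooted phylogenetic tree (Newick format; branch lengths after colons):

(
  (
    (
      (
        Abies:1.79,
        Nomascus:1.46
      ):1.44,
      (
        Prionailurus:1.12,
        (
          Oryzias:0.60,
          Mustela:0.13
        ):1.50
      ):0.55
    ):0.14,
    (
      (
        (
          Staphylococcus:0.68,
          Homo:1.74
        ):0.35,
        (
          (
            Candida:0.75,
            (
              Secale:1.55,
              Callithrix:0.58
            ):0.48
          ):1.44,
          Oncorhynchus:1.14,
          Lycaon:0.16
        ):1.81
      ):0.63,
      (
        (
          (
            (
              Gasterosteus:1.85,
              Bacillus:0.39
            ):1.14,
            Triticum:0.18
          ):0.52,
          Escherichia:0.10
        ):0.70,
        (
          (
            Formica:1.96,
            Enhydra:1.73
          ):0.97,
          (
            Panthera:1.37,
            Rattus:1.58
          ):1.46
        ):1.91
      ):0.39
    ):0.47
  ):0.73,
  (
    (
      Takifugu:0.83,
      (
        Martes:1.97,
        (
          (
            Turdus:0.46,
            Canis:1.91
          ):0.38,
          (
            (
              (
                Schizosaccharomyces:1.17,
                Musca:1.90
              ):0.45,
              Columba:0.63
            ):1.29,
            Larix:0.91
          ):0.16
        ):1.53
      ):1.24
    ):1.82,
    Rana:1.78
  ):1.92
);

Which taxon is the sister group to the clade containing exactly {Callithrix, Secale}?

Candida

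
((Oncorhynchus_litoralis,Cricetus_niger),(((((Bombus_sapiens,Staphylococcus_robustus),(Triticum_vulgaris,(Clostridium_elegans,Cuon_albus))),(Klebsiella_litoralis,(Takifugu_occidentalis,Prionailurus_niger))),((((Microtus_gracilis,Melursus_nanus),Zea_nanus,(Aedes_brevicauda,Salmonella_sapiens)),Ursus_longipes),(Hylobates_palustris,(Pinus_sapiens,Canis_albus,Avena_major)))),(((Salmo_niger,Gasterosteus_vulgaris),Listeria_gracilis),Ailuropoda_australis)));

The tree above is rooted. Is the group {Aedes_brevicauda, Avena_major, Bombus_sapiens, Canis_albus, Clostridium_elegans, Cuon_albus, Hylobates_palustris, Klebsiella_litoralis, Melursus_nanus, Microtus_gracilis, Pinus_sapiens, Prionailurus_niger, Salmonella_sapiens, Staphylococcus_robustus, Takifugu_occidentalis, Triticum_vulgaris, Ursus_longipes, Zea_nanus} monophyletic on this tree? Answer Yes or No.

Yes

The most recent common ancestor of these taxa subtends ((((Bombus_sapiens,Staphylococcus_robustus),(Triticum_vulgaris,(Clostridium_elegans,Cuon_albus))),(Klebsiella_litoralis,(Takifugu_occidentalis,Prionailurus_niger))),((((Microtus_gracilis,Melursus_nanus),Zea_nanus,(Aedes_brevicauda,Salmonella_sapiens)),Ursus_longipes),(Hylobates_palustris,(Pinus_sapiens,Canis_albus,Avena_major)))).
That clade has exactly 18 tips — every listed taxon and nothing else — so the group is monophyletic.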